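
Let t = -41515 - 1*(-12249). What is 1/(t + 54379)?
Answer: 1/25113 ≈ 3.9820e-5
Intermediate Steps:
t = -29266 (t = -41515 + 12249 = -29266)
1/(t + 54379) = 1/(-29266 + 54379) = 1/25113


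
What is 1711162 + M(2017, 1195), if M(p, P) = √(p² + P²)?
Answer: 1711162 + √5496314 ≈ 1.7135e+6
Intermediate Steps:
M(p, P) = √(P² + p²)
1711162 + M(2017, 1195) = 1711162 + √(1195² + 2017²) = 1711162 + √(1428025 + 4068289) = 1711162 + √5496314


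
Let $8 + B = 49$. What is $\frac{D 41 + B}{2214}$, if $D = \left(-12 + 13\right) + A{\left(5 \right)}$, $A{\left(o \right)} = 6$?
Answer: $\frac{4}{27} \approx 0.14815$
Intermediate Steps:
$B = 41$ ($B = -8 + 49 = 41$)
$D = 7$ ($D = \left(-12 + 13\right) + 6 = 1 + 6 = 7$)
$\frac{D 41 + B}{2214} = \frac{7 \cdot 41 + 41}{2214} = \left(287 + 41\right) \frac{1}{2214} = 328 \cdot \frac{1}{2214} = \frac{4}{27}$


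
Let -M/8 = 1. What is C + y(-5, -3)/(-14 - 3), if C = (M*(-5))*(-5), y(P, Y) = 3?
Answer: -3403/17 ≈ -200.18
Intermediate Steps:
M = -8 (M = -8*1 = -8)
C = -200 (C = -8*(-5)*(-5) = 40*(-5) = -200)
C + y(-5, -3)/(-14 - 3) = -200 + 3/(-14 - 3) = -200 + 3/(-17) = -200 - 1/17*3 = -200 - 3/17 = -3403/17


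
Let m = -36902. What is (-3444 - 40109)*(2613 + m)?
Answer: 1493388817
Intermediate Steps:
(-3444 - 40109)*(2613 + m) = (-3444 - 40109)*(2613 - 36902) = -43553*(-34289) = 1493388817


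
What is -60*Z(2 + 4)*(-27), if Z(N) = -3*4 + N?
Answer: -9720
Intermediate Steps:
Z(N) = -12 + N
-60*Z(2 + 4)*(-27) = -60*(-12 + (2 + 4))*(-27) = -60*(-12 + 6)*(-27) = -60*(-6)*(-27) = 360*(-27) = -9720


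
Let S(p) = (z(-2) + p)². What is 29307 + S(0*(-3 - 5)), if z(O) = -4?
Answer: 29323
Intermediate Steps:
S(p) = (-4 + p)²
29307 + S(0*(-3 - 5)) = 29307 + (-4 + 0*(-3 - 5))² = 29307 + (-4 + 0*(-8))² = 29307 + (-4 + 0)² = 29307 + (-4)² = 29307 + 16 = 29323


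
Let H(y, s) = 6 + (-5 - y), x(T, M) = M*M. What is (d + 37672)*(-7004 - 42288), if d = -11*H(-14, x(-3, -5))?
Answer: -1848795044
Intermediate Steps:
x(T, M) = M²
H(y, s) = 1 - y
d = -165 (d = -11*(1 - 1*(-14)) = -11*(1 + 14) = -11*15 = -165)
(d + 37672)*(-7004 - 42288) = (-165 + 37672)*(-7004 - 42288) = 37507*(-49292) = -1848795044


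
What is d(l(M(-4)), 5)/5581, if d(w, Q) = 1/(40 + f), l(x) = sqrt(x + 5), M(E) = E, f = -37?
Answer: 1/16743 ≈ 5.9726e-5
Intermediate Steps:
l(x) = sqrt(5 + x)
d(w, Q) = 1/3 (d(w, Q) = 1/(40 - 37) = 1/3)
d(l(M(-4)), 5)/5581 = (1/3)/5581 = (1/3)*(1/5581) = 1/16743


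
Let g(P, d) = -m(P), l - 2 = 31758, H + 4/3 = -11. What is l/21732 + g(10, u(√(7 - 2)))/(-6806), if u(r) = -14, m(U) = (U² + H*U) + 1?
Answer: 53918303/36976998 ≈ 1.4582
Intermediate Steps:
H = -37/3 (H = -4/3 - 11 = -37/3 ≈ -12.333)
l = 31760 (l = 2 + 31758 = 31760)
m(U) = 1 + U² - 37*U/3 (m(U) = (U² - 37*U/3) + 1 = 1 + U² - 37*U/3)
g(P, d) = -1 - P² + 37*P/3 (g(P, d) = -(1 + P² - 37*P/3) = -1 - P² + 37*P/3)
l/21732 + g(10, u(√(7 - 2)))/(-6806) = 31760/21732 + (-1 - 1*10² + (37/3)*10)/(-6806) = 31760*(1/21732) + (-1 - 1*100 + 370/3)*(-1/6806) = 7940/5433 + (-1 - 100 + 370/3)*(-1/6806) = 7940/5433 + (67/3)*(-1/6806) = 7940/5433 - 67/20418 = 53918303/36976998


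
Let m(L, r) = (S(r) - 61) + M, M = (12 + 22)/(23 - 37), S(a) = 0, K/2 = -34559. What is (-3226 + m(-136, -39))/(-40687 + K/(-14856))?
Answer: 171037128/2115319339 ≈ 0.080856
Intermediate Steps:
K = -69118 (K = 2*(-34559) = -69118)
M = -17/7 (M = 34/(-14) = 34*(-1/14) = -17/7 ≈ -2.4286)
m(L, r) = -444/7 (m(L, r) = (0 - 61) - 17/7 = -61 - 17/7 = -444/7)
(-3226 + m(-136, -39))/(-40687 + K/(-14856)) = (-3226 - 444/7)/(-40687 - 69118/(-14856)) = -23026/(7*(-40687 - 69118*(-1/14856))) = -23026/(7*(-40687 + 34559/7428)) = -23026/(7*(-302188477/7428)) = -23026/7*(-7428/302188477) = 171037128/2115319339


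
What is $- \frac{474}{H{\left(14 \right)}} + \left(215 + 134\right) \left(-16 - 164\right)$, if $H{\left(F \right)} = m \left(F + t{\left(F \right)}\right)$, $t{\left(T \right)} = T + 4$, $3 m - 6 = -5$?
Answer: $- \frac{1005831}{16} \approx -62864.0$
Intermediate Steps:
$m = \frac{1}{3}$ ($m = 2 + \frac{1}{3} \left(-5\right) = 2 - \frac{5}{3} = \frac{1}{3} \approx 0.33333$)
$t{\left(T \right)} = 4 + T$
$H{\left(F \right)} = \frac{4}{3} + \frac{2 F}{3}$ ($H{\left(F \right)} = \frac{F + \left(4 + F\right)}{3} = \frac{4 + 2 F}{3} = \frac{4}{3} + \frac{2 F}{3}$)
$- \frac{474}{H{\left(14 \right)}} + \left(215 + 134\right) \left(-16 - 164\right) = - \frac{474}{\frac{4}{3} + \frac{2}{3} \cdot 14} + \left(215 + 134\right) \left(-16 - 164\right) = - \frac{474}{\frac{4}{3} + \frac{28}{3}} + 349 \left(-180\right) = - \frac{474}{\frac{32}{3}} - 62820 = \left(-474\right) \frac{3}{32} - 62820 = - \frac{711}{16} - 62820 = - \frac{1005831}{16}$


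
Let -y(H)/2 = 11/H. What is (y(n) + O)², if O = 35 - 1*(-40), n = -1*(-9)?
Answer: 426409/81 ≈ 5264.3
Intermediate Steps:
n = 9
y(H) = -22/H
O = 75 (O = 35 + 40 = 75)
(y(n) + O)² = (-22/9 + 75)² = (653/9)² = 426409/81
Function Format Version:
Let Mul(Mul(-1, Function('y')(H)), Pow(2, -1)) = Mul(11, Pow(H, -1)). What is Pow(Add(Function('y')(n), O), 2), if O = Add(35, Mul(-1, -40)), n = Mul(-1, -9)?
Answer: Rational(426409, 81) ≈ 5264.3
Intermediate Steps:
n = 9
Function('y')(H) = Mul(-22, Pow(H, -1)) (Function('y')(H) = Mul(-2, Mul(11, Pow(H, -1))) = Mul(-22, Pow(H, -1)))
O = 75 (O = Add(35, 40) = 75)
Pow(Add(Function('y')(n), O), 2) = Pow(Add(Mul(-22, Pow(9, -1)), 75), 2) = Pow(Add(Mul(-22, Rational(1, 9)), 75), 2) = Pow(Add(Rational(-22, 9), 75), 2) = Pow(Rational(653, 9), 2) = Rational(426409, 81)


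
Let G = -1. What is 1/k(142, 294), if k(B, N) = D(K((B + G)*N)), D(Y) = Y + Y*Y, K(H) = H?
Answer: 1/1718475570 ≈ 5.8191e-10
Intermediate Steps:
D(Y) = Y + Y²
k(B, N) = N*(1 + N*(-1 + B))*(-1 + B) (k(B, N) = ((B - 1)*N)*(1 + (B - 1)*N) = ((-1 + B)*N)*(1 + (-1 + B)*N) = (N*(-1 + B))*(1 + N*(-1 + B)) = N*(1 + N*(-1 + B))*(-1 + B))
1/k(142, 294) = 1/(294*(1 + 294*(-1 + 142))*(-1 + 142)) = 1/(294*(1 + 294*141)*141) = 1/(294*(1 + 41454)*141) = 1/(294*41455*141) = 1/1718475570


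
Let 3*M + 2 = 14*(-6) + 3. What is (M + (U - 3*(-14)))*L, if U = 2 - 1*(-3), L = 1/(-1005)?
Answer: -58/3015 ≈ -0.019237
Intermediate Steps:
L = -1/1005 ≈ -0.00099503
U = 5 (U = 2 + 3 = 5)
M = -83/3 (M = -2/3 + (14*(-6) + 3)/3 = -2/3 + (-84 + 3)/3 = -2/3 + (1/3)*(-81) = -2/3 - 27 = -83/3 ≈ -27.667)
(M + (U - 3*(-14)))*L = (-83/3 + (5 - 3*(-14)))*(-1/1005) = (-83/3 + (5 + 42))*(-1/1005) = (-83/3 + 47)*(-1/1005) = (58/3)*(-1/1005) = -58/3015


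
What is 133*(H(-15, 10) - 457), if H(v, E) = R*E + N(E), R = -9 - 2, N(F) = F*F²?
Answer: 57589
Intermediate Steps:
N(F) = F³
R = -11
H(v, E) = E³ - 11*E (H(v, E) = -11*E + E³ = E³ - 11*E)
133*(H(-15, 10) - 457) = 133*(10*(-11 + 10²) - 457) = 133*(10*(-11 + 100) - 457) = 133*(10*89 - 457) = 133*(890 - 457) = 133*433 = 57589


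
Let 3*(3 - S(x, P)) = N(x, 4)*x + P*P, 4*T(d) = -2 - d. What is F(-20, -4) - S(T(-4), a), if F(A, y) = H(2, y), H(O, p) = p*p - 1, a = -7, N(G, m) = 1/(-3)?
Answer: 509/18 ≈ 28.278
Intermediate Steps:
T(d) = -½ - d/4 (T(d) = (-2 - d)/4 = -½ - d/4)
N(G, m) = -⅓
H(O, p) = -1 + p² (H(O, p) = p² - 1 = -1 + p²)
F(A, y) = -1 + y²
S(x, P) = 3 - P²/3 + x/9 (S(x, P) = 3 - (-x/3 + P*P)/3 = 3 - (-x/3 + P²)/3 = 3 - (P² - x/3)/3 = 3 + (-P²/3 + x/9) = 3 - P²/3 + x/9)
F(-20, -4) - S(T(-4), a) = (-1 + (-4)²) - (3 - ⅓*(-7)² + (-½ - ¼*(-4))/9) = (-1 + 16) - (3 - ⅓*49 + (-½ + 1)/9) = 15 - (3 - 49/3 + (⅑)*(½)) = 15 - (3 - 49/3 + 1/18) = 15 - 1*(-239/18) = 15 + 239/18 = 509/18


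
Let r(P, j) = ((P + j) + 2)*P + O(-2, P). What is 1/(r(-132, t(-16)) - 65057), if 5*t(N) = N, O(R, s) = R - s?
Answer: -5/236723 ≈ -2.1122e-5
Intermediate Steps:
t(N) = N/5
r(P, j) = -2 - P + P*(2 + P + j) (r(P, j) = ((P + j) + 2)*P + (-2 - P) = (2 + P + j)*P + (-2 - P) = P*(2 + P + j) + (-2 - P) = -2 - P + P*(2 + P + j))
1/(r(-132, t(-16)) - 65057) = 1/((-2 - 132 + (-132)² - 132*(-16)/5) - 65057) = 1/((-2 - 132 + 17424 - 132*(-16/5)) - 65057) = 1/((-2 - 132 + 17424 + 2112/5) - 65057) = 1/(88562/5 - 65057) = 1/(-236723/5) = -5/236723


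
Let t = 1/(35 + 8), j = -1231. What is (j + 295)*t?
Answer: -936/43 ≈ -21.767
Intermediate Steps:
t = 1/43 ≈ 0.023256
(j + 295)*t = (-1231 + 295)*(1/43) = -936*1/43 = -936/43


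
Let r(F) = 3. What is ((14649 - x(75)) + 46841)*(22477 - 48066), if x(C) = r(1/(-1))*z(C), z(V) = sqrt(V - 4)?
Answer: -1573467610 + 76767*sqrt(71) ≈ -1.5728e+9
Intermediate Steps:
z(V) = sqrt(-4 + V)
x(C) = 3*sqrt(-4 + C)
((14649 - x(75)) + 46841)*(22477 - 48066) = ((14649 - 3*sqrt(-4 + 75)) + 46841)*(22477 - 48066) = ((14649 - 3*sqrt(71)) + 46841)*(-25589) = (61490 - 3*sqrt(71))*(-25589) = -1573467610 + 76767*sqrt(71)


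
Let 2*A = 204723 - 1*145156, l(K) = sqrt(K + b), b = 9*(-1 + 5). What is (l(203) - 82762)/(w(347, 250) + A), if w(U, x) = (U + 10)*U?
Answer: -165524/307325 + 2*sqrt(239)/307325 ≈ -0.53850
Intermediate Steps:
w(U, x) = U*(10 + U) (w(U, x) = (10 + U)*U = U*(10 + U))
b = 36 (b = 9*4 = 36)
l(K) = sqrt(36 + K) (l(K) = sqrt(K + 36) = sqrt(36 + K))
A = 59567/2 (A = (204723 - 1*145156)/2 = (204723 - 145156)/2 = (1/2)*59567 = 59567/2 ≈ 29784.)
(l(203) - 82762)/(w(347, 250) + A) = (sqrt(36 + 203) - 82762)/(347*(10 + 347) + 59567/2) = (sqrt(239) - 82762)/(347*357 + 59567/2) = (-82762 + sqrt(239))/(123879 + 59567/2) = (-82762 + sqrt(239))/(307325/2) = (-82762 + sqrt(239))*(2/307325) = -165524/307325 + 2*sqrt(239)/307325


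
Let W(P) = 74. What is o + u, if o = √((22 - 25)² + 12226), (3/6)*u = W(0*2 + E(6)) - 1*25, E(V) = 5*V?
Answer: 98 + √12235 ≈ 208.61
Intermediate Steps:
u = 98 (u = 2*(74 - 1*25) = 2*(74 - 25) = 2*49 = 98)
o = √12235 (o = √((-3)² + 12226) = √(9 + 12226) = √12235 ≈ 110.61)
o + u = √12235 + 98 = 98 + √12235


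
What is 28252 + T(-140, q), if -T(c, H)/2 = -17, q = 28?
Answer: 28286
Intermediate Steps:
T(c, H) = 34 (T(c, H) = -2*(-17) = 34)
28252 + T(-140, q) = 28252 + 34 = 28286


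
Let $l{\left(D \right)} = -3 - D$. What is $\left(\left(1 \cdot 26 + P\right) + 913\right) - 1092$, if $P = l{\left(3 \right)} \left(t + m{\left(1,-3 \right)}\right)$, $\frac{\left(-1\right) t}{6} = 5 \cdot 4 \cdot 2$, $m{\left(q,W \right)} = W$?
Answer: $1305$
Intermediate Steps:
$t = -240$ ($t = - 6 \cdot 5 \cdot 4 \cdot 2 = - 6 \cdot 20 \cdot 2 = \left(-6\right) 40 = -240$)
$P = 1458$ ($P = \left(-3 - 3\right) \left(-240 - 3\right) = \left(-3 - 3\right) \left(-243\right) = \left(-6\right) \left(-243\right) = 1458$)
$\left(\left(1 \cdot 26 + P\right) + 913\right) - 1092 = \left(\left(1 \cdot 26 + 1458\right) + 913\right) - 1092 = \left(\left(26 + 1458\right) + 913\right) - 1092 = \left(1484 + 913\right) - 1092 = 2397 - 1092 = 1305$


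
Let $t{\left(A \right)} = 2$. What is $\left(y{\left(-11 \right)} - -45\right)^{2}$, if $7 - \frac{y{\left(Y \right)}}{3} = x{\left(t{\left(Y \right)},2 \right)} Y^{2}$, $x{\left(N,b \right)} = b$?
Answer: $435600$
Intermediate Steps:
$y{\left(Y \right)} = 21 - 6 Y^{2}$ ($y{\left(Y \right)} = 21 - 3 \cdot 2 Y^{2} = 21 - 6 Y^{2}$)
$\left(y{\left(-11 \right)} - -45\right)^{2} = \left(\left(21 - 6 \left(-11\right)^{2}\right) - -45\right)^{2} = \left(\left(21 - 726\right) + 45\right)^{2} = \left(-705 + 45\right)^{2} = \left(-660\right)^{2} = 435600$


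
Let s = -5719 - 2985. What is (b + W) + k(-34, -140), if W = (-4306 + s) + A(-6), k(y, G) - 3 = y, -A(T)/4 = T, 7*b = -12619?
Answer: -103738/7 ≈ -14820.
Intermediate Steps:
b = -12619/7 (b = (1/7)*(-12619) = -12619/7 ≈ -1802.7)
A(T) = -4*T
s = -8704
k(y, G) = 3 + y
W = -12986 (W = (-4306 - 8704) - 4*(-6) = -13010 + 24 = -12986)
(b + W) + k(-34, -140) = (-12619/7 - 12986) + (3 - 34) = -103521/7 - 31 = -103738/7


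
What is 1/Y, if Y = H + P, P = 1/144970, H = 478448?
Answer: 144970/69360606561 ≈ 2.0901e-6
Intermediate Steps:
P = 1/144970 ≈ 6.8980e-6
Y = 69360606561/144970 (Y = 478448 + 1/144970 = 69360606561/144970 ≈ 4.7845e+5)
1/Y = 1/(69360606561/144970) = 144970/69360606561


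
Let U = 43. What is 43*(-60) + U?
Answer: -2537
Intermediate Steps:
43*(-60) + U = 43*(-60) + 43 = -2580 + 43 = -2537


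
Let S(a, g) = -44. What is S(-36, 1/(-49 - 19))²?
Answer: 1936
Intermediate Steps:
S(-36, 1/(-49 - 19))² = (-44)² = 1936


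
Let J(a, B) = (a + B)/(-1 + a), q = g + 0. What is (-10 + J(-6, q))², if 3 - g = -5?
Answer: 5184/49 ≈ 105.80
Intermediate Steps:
g = 8 (g = 3 - 1*(-5) = 3 + 5 = 8)
q = 8 (q = 8 + 0 = 8)
J(a, B) = (B + a)/(-1 + a)
(-10 + J(-6, q))² = (-10 + (8 - 6)/(-1 - 6))² = (-10 + 2/(-7))² = (-10 - ⅐*2)² = (-10 - 2/7)² = (-72/7)² = 5184/49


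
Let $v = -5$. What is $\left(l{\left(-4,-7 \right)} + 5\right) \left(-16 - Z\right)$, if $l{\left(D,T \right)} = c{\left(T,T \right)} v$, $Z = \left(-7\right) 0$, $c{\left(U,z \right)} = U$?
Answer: $-640$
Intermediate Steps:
$Z = 0$
$l{\left(D,T \right)} = - 5 T$ ($l{\left(D,T \right)} = T \left(-5\right) = - 5 T$)
$\left(l{\left(-4,-7 \right)} + 5\right) \left(-16 - Z\right) = \left(\left(-5\right) \left(-7\right) + 5\right) \left(-16 - 0\right) = \left(35 + 5\right) \left(-16 + 0\right) = 40 \left(-16\right) = -640$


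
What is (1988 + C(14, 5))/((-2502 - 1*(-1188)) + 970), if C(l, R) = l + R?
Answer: -2007/344 ≈ -5.8343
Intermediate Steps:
C(l, R) = R + l
(1988 + C(14, 5))/((-2502 - 1*(-1188)) + 970) = (1988 + (5 + 14))/((-2502 - 1*(-1188)) + 970) = (1988 + 19)/((-2502 + 1188) + 970) = 2007/(-1314 + 970) = 2007/(-344) = 2007*(-1/344) = -2007/344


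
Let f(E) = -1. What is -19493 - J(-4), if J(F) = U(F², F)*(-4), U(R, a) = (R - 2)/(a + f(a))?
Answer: -97521/5 ≈ -19504.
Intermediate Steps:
U(R, a) = (-2 + R)/(-1 + a) (U(R, a) = (R - 2)/(a - 1) = (-2 + R)/(-1 + a))
J(F) = -4*(-2 + F²)/(-1 + F) (J(F) = ((-2 + F²)/(-1 + F))*(-4) = -4*(-2 + F²)/(-1 + F))
-19493 - J(-4) = -19493 - 4*(2 - 1*(-4)²)/(-1 - 4) = -19493 - 4*(2 - 1*16)/(-5) = -19493 - 4*(-1)*(2 - 16)/5 = -19493 - 4*(-1)*(-14)/5 = -19493 - 1*56/5 = -19493 - 56/5 = -97521/5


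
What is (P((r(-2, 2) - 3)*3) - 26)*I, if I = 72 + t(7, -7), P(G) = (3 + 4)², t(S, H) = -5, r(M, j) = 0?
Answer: 1541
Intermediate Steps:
P(G) = 49 (P(G) = 7² = 49)
I = 67 (I = 72 - 5 = 67)
(P((r(-2, 2) - 3)*3) - 26)*I = (49 - 26)*67 = 23*67 = 1541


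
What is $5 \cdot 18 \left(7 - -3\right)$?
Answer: $900$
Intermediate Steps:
$5 \cdot 18 \left(7 - -3\right) = 90 \left(7 + 3\right) = 90 \cdot 10 = 900$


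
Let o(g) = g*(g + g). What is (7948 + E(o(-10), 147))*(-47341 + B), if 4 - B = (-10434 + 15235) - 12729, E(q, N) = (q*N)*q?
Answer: -232038142732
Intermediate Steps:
o(g) = 2*g² (o(g) = g*(2*g) = 2*g²)
E(q, N) = N*q² (E(q, N) = (N*q)*q = N*q²)
B = 7932 (B = 4 - ((-10434 + 15235) - 12729) = 4 - (4801 - 12729) = 4 - 1*(-7928) = 4 + 7928 = 7932)
(7948 + E(o(-10), 147))*(-47341 + B) = (7948 + 147*(2*(-10)²)²)*(-47341 + 7932) = (7948 + 147*(2*100)²)*(-39409) = (7948 + 147*200²)*(-39409) = (7948 + 147*40000)*(-39409) = (7948 + 5880000)*(-39409) = 5887948*(-39409) = -232038142732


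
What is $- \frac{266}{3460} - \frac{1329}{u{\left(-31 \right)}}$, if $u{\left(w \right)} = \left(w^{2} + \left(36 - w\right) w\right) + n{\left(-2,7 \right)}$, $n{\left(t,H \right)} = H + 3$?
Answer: $\frac{538018}{478345} \approx 1.1247$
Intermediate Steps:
$n{\left(t,H \right)} = 3 + H$
$u{\left(w \right)} = 10 + w^{2} + w \left(36 - w\right)$ ($u{\left(w \right)} = \left(w^{2} + \left(36 - w\right) w\right) + \left(3 + 7\right) = \left(w^{2} + w \left(36 - w\right)\right) + 10 = 10 + w^{2} + w \left(36 - w\right)$)
$- \frac{266}{3460} - \frac{1329}{u{\left(-31 \right)}} = - \frac{266}{3460} - \frac{1329}{10 + 36 \left(-31\right)} = \left(-266\right) \frac{1}{3460} - \frac{1329}{10 - 1116} = - \frac{133}{1730} - \frac{1329}{-1106} = - \frac{133}{1730} - - \frac{1329}{1106} = - \frac{133}{1730} + \frac{1329}{1106} = \frac{538018}{478345}$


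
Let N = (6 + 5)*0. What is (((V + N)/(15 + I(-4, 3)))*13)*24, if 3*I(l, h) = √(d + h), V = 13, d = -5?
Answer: 547560/2027 - 12168*I*√2/2027 ≈ 270.13 - 8.4895*I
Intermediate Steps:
N = 0 (N = 11*0 = 0)
I(l, h) = √(-5 + h)/3
(((V + N)/(15 + I(-4, 3)))*13)*24 = (((13 + 0)/(15 + √(-5 + 3)/3))*13)*24 = ((13/(15 + √(-2)/3))*13)*24 = ((13/(15 + (I*√2)/3))*13)*24 = ((13/(15 + I*√2/3))*13)*24 = (169/(15 + I*√2/3))*24 = 4056/(15 + I*√2/3)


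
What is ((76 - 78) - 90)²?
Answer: 8464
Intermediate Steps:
((76 - 78) - 90)² = (-2 - 90)² = (-92)² = 8464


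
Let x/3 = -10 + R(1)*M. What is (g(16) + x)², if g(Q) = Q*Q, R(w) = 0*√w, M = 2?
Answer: 51076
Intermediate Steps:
R(w) = 0
g(Q) = Q²
x = -30 (x = 3*(-10 + 0*2) = 3*(-10 + 0) = 3*(-10) = -30)
(g(16) + x)² = (16² - 30)² = (256 - 30)² = 226² = 51076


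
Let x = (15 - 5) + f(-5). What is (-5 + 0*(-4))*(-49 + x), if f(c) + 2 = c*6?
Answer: 355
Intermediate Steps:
f(c) = -2 + 6*c (f(c) = -2 + c*6 = -2 + 6*c)
x = -22 (x = (15 - 5) + (-2 + 6*(-5)) = 10 + (-2 - 30) = 10 - 32 = -22)
(-5 + 0*(-4))*(-49 + x) = (-5 + 0*(-4))*(-49 - 22) = (-5 + 0)*(-71) = -5*(-71) = 355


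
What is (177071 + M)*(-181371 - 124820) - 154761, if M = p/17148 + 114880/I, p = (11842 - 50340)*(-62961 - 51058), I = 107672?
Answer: -15301249069729366331/115397466 ≈ -1.3260e+11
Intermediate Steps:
p = 4389503462 (p = -38498*(-114019) = 4389503462)
M = 29539286670169/115397466 (M = 4389503462/17148 + 114880/107672 = 4389503462*(1/17148) + 114880*(1/107672) = 2194751731/8574 + 14360/13459 = 29539286670169/115397466 ≈ 2.5598e+5)
(177071 + M)*(-181371 - 124820) - 154761 = (177071 + 29539286670169/115397466)*(-181371 - 124820) - 154761 = (49972831372255/115397466)*(-306191) - 154761 = -15301231210702130705/115397466 - 154761 = -15301249069729366331/115397466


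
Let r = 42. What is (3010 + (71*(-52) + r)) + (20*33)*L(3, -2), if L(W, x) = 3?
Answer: 1340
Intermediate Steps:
(3010 + (71*(-52) + r)) + (20*33)*L(3, -2) = (3010 + (71*(-52) + 42)) + (20*33)*3 = (3010 + (-3692 + 42)) + 660*3 = (3010 - 3650) + 1980 = -640 + 1980 = 1340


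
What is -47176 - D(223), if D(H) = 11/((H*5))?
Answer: -52601251/1115 ≈ -47176.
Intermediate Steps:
D(H) = 11/(5*H) (D(H) = 11/((5*H)) = 11*(1/(5*H)) = 11/(5*H))
-47176 - D(223) = -47176 - 11/(5*223) = -47176 - 1*11/1115 = -47176 - 11/1115 = -52601251/1115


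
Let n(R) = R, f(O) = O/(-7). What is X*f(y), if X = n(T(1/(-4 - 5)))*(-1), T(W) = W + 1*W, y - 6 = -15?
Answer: 2/7 ≈ 0.28571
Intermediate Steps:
y = -9 (y = 6 - 15 = -9)
T(W) = 2*W (T(W) = W + W = 2*W)
f(O) = -O/7 (f(O) = O*(-1/7) = -O/7)
X = 2/9 (X = (2/(-4 - 5))*(-1) = (2/(-9))*(-1) = (2*(-1/9))*(-1) = -2/9*(-1) = 2/9 ≈ 0.22222)
X*f(y) = 2*(-1/7*(-9))/9 = (2/9)*(9/7) = 2/7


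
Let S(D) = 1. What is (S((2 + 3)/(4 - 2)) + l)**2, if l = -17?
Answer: 256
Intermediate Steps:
(S((2 + 3)/(4 - 2)) + l)**2 = (1 - 17)**2 = (-16)**2 = 256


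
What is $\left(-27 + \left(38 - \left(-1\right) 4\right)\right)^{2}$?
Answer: $225$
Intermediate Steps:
$\left(-27 + \left(38 - \left(-1\right) 4\right)\right)^{2} = \left(-27 + \left(38 - -4\right)\right)^{2} = \left(-27 + \left(38 + 4\right)\right)^{2} = \left(-27 + 42\right)^{2} = 15^{2} = 225$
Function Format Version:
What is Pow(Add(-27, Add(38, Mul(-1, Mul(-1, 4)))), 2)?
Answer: 225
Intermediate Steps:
Pow(Add(-27, Add(38, Mul(-1, Mul(-1, 4)))), 2) = Pow(Add(-27, Add(38, Mul(-1, -4))), 2) = Pow(Add(-27, Add(38, 4)), 2) = Pow(Add(-27, 42), 2) = Pow(15, 2) = 225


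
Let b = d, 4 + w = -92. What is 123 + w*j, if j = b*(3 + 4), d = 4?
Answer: -2565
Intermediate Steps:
w = -96 (w = -4 - 92 = -96)
b = 4
j = 28 (j = 4*(3 + 4) = 4*7 = 28)
123 + w*j = 123 - 96*28 = 123 - 2688 = -2565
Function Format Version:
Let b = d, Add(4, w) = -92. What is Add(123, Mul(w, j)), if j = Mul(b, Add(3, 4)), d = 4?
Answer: -2565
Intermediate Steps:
w = -96 (w = Add(-4, -92) = -96)
b = 4
j = 28 (j = Mul(4, Add(3, 4)) = Mul(4, 7) = 28)
Add(123, Mul(w, j)) = Add(123, Mul(-96, 28)) = Add(123, -2688) = -2565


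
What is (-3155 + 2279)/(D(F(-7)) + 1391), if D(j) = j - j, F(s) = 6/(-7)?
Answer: -876/1391 ≈ -0.62976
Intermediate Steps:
F(s) = -6/7 (F(s) = 6*(-⅐) = -6/7)
D(j) = 0
(-3155 + 2279)/(D(F(-7)) + 1391) = (-3155 + 2279)/(0 + 1391) = -876/1391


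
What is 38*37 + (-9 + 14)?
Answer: 1411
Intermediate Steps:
38*37 + (-9 + 14) = 1406 + 5 = 1411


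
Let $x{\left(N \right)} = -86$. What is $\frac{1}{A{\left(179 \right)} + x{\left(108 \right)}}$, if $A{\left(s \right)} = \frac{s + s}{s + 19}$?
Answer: $- \frac{99}{8335} \approx -0.011878$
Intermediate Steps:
$A{\left(s \right)} = \frac{2 s}{19 + s}$
$\frac{1}{A{\left(179 \right)} + x{\left(108 \right)}} = \frac{1}{2 \cdot 179 \frac{1}{19 + 179} - 86} = \frac{1}{2 \cdot 179 \cdot \frac{1}{198} - 86} = \frac{1}{\frac{179}{99} - 86} = \frac{1}{- \frac{8335}{99}} = - \frac{99}{8335}$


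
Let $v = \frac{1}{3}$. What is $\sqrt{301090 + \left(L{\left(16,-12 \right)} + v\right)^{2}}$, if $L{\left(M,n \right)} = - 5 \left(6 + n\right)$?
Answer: $\frac{\sqrt{2718091}}{3} \approx 549.55$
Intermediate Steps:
$L{\left(M,n \right)} = -30 - 5 n$
$v = \frac{1}{3} \approx 0.33333$
$\sqrt{301090 + \left(L{\left(16,-12 \right)} + v\right)^{2}} = \sqrt{301090 + \left(\left(-30 - -60\right) + \frac{1}{3}\right)^{2}} = \sqrt{301090 + \left(\left(-30 + 60\right) + \frac{1}{3}\right)^{2}} = \sqrt{301090 + \left(30 + \frac{1}{3}\right)^{2}} = \sqrt{301090 + \left(\frac{91}{3}\right)^{2}} = \sqrt{301090 + \frac{8281}{9}} = \sqrt{\frac{2718091}{9}} = \frac{\sqrt{2718091}}{3}$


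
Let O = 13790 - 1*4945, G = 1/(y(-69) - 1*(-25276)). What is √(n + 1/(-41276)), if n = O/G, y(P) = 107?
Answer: √95626002966190621/20638 ≈ 14984.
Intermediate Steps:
G = 1/25383 (G = 1/(107 - 1*(-25276)) = 1/(107 + 25276) = 1/25383 ≈ 3.9396e-5)
O = 8845 (O = 13790 - 4945 = 8845)
n = 224512635 (n = 8845/(1/25383) = 8845*25383 = 224512635)
√(n + 1/(-41276)) = √(224512635 + 1/(-41276)) = √(224512635 - 1/41276) = √(9266983522259/41276) = √95626002966190621/20638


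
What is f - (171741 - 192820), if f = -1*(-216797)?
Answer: 237876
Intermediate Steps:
f = 216797
f - (171741 - 192820) = 216797 - (171741 - 192820) = 216797 - 1*(-21079) = 216797 + 21079 = 237876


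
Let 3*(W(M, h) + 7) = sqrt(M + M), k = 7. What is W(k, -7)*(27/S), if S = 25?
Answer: -189/25 + 9*sqrt(14)/25 ≈ -6.2130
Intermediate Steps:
W(M, h) = -7 + sqrt(2)*sqrt(M)/3 (W(M, h) = -7 + sqrt(M + M)/3 = -7 + sqrt(2*M)/3 = -7 + (sqrt(2)*sqrt(M))/3 = -7 + sqrt(2)*sqrt(M)/3)
W(k, -7)*(27/S) = (-7 + sqrt(2)*sqrt(7)/3)*(27/25) = (-7 + sqrt(14)/3)*(27*(1/25)) = (-7 + sqrt(14)/3)*(27/25) = -189/25 + 9*sqrt(14)/25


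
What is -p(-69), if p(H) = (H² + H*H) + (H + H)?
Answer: -9384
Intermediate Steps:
p(H) = 2*H + 2*H² (p(H) = (H² + H²) + 2*H = 2*H² + 2*H = 2*H + 2*H²)
-p(-69) = -2*(-69)*(1 - 69) = -2*(-69)*(-68) = -1*9384 = -9384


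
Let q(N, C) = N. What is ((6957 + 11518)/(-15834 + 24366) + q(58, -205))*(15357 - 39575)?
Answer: -6215925079/4266 ≈ -1.4571e+6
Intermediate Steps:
((6957 + 11518)/(-15834 + 24366) + q(58, -205))*(15357 - 39575) = ((6957 + 11518)/(-15834 + 24366) + 58)*(15357 - 39575) = (18475/8532 + 58)*(-24218) = (513331/8532)*(-24218) = -6215925079/4266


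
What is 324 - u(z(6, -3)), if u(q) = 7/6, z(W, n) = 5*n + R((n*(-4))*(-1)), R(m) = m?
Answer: 1937/6 ≈ 322.83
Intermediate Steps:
z(W, n) = 9*n (z(W, n) = 5*n + (n*(-4))*(-1) = 5*n - 4*n*(-1) = 5*n + 4*n = 9*n)
u(q) = 7/6 (u(q) = 7*(⅙) = 7/6)
324 - u(z(6, -3)) = 324 - 1*7/6 = 324 - 7/6 = 1937/6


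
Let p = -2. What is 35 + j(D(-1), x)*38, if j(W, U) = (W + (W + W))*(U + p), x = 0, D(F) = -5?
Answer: 1175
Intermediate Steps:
j(W, U) = 3*W*(-2 + U) (j(W, U) = (W + (W + W))*(U - 2) = (W + 2*W)*(-2 + U) = (3*W)*(-2 + U) = 3*W*(-2 + U))
35 + j(D(-1), x)*38 = 35 + (3*(-5)*(-2 + 0))*38 = 35 + (3*(-5)*(-2))*38 = 35 + 30*38 = 35 + 1140 = 1175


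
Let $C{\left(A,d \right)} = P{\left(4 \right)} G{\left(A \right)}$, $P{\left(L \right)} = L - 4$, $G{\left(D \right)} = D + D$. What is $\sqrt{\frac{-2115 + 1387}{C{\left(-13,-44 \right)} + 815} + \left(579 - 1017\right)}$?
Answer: $\frac{i \sqrt{291523870}}{815} \approx 20.95 i$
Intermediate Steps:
$G{\left(D \right)} = 2 D$
$P{\left(L \right)} = -4 + L$ ($P{\left(L \right)} = L - 4 = -4 + L$)
$C{\left(A,d \right)} = 0$ ($C{\left(A,d \right)} = \left(-4 + 4\right) 2 A = 0 \cdot 2 A = 0$)
$\sqrt{\frac{-2115 + 1387}{C{\left(-13,-44 \right)} + 815} + \left(579 - 1017\right)} = \sqrt{\frac{-2115 + 1387}{0 + 815} + \left(579 - 1017\right)} = \sqrt{- \frac{728}{815} - 438} = \sqrt{- \frac{357698}{815}} = \frac{i \sqrt{291523870}}{815}$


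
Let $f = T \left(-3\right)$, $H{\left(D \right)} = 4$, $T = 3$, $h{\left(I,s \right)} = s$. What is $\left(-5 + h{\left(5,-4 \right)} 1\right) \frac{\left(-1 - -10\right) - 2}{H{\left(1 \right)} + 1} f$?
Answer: $\frac{567}{5} \approx 113.4$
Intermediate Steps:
$f = -9$ ($f = 3 \left(-3\right) = -9$)
$\left(-5 + h{\left(5,-4 \right)} 1\right) \frac{\left(-1 - -10\right) - 2}{H{\left(1 \right)} + 1} f = \left(-5 - 4\right) \frac{\left(-1 - -10\right) - 2}{4 + 1} \left(-9\right) = \left(-5 - 4\right) \frac{\left(-1 + 10\right) - 2}{5} \left(-9\right) = - 9 \left(9 - 2\right) \frac{1}{5} \left(-9\right) = - 9 \cdot 7 \cdot \frac{1}{5} \left(-9\right) = \left(-9\right) \frac{7}{5} \left(-9\right) = \left(- \frac{63}{5}\right) \left(-9\right) = \frac{567}{5}$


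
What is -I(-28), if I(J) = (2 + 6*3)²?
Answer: -400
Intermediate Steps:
I(J) = 400 (I(J) = (2 + 18)² = 20² = 400)
-I(-28) = -1*400 = -400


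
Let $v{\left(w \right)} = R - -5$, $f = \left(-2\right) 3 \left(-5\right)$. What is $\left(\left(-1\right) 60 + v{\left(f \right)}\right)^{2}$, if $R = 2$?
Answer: $2809$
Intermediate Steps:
$f = 30$ ($f = \left(-6\right) \left(-5\right) = 30$)
$v{\left(w \right)} = 7$ ($v{\left(w \right)} = 2 - -5 = 2 + 5 = 7$)
$\left(\left(-1\right) 60 + v{\left(f \right)}\right)^{2} = \left(\left(-1\right) 60 + 7\right)^{2} = \left(-60 + 7\right)^{2} = \left(-53\right)^{2} = 2809$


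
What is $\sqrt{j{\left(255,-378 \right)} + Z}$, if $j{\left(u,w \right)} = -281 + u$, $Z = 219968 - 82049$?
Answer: $\sqrt{137893} \approx 371.34$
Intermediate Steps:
$Z = 137919$ ($Z = 219968 - 82049 = 137919$)
$\sqrt{j{\left(255,-378 \right)} + Z} = \sqrt{\left(-281 + 255\right) + 137919} = \sqrt{-26 + 137919} = \sqrt{137893}$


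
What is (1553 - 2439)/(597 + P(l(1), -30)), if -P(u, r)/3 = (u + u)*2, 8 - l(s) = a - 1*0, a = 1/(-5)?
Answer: -4430/2493 ≈ -1.7770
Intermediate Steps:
a = -⅕ ≈ -0.20000
l(s) = 41/5 (l(s) = 8 - (-⅕ - 1*0) = 8 - (-⅕ + 0) = 8 - 1*(-⅕) = 8 + ⅕ = 41/5)
P(u, r) = -12*u (P(u, r) = -3*(u + u)*2 = -3*2*u*2 = -12*u)
(1553 - 2439)/(597 + P(l(1), -30)) = (1553 - 2439)/(597 - 12*41/5) = -886/(597 - 492/5) = -886/2493/5 = -886*5/2493 = -4430/2493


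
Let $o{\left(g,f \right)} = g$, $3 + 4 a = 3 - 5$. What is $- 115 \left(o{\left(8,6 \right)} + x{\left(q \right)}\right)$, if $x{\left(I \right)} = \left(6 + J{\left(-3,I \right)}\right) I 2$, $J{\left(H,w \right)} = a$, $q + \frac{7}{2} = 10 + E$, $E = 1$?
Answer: $- \frac{36455}{4} \approx -9113.8$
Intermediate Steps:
$q = \frac{15}{2}$ ($q = - \frac{7}{2} + \left(10 + 1\right) = - \frac{7}{2} + 11 = \frac{15}{2} \approx 7.5$)
$a = - \frac{5}{4}$ ($a = - \frac{3}{4} + \frac{3 - 5}{4} = - \frac{3}{4} + \frac{1}{4} \left(-2\right) = - \frac{3}{4} - \frac{1}{2} = - \frac{5}{4} \approx -1.25$)
$J{\left(H,w \right)} = - \frac{5}{4}$
$x{\left(I \right)} = \frac{19 I}{2}$ ($x{\left(I \right)} = \left(6 - \frac{5}{4}\right) I 2 = \frac{19 \cdot 2 I}{4} = \frac{19 I}{2}$)
$- 115 \left(o{\left(8,6 \right)} + x{\left(q \right)}\right) = - 115 \left(8 + \frac{19}{2} \cdot \frac{15}{2}\right) = - 115 \left(8 + \frac{285}{4}\right) = \left(-115\right) \frac{317}{4} = - \frac{36455}{4}$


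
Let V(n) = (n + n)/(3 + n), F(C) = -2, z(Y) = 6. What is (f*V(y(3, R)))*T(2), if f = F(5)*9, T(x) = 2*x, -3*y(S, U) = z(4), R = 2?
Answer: 288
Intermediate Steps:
y(S, U) = -2 (y(S, U) = -⅓*6 = -2)
f = -18 (f = -2*9 = -18)
V(n) = 2*n/(3 + n) (V(n) = (2*n)/(3 + n) = 2*n/(3 + n))
(f*V(y(3, R)))*T(2) = (-36*(-2)/(3 - 2))*(2*2) = -36*(-2)/1*4 = -36*(-2)*4 = -18*(-4)*4 = 72*4 = 288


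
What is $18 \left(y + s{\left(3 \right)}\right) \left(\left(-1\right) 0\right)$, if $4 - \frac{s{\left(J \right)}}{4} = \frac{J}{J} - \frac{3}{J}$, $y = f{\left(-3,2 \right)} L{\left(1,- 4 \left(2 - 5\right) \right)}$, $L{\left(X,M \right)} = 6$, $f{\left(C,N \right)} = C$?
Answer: $0$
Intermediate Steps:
$y = -18$ ($y = \left(-3\right) 6 = -18$)
$s{\left(J \right)} = 12 + \frac{12}{J}$ ($s{\left(J \right)} = 16 - 4 \left(\frac{J}{J} - \frac{3}{J}\right) = 16 - 4 \left(1 - \frac{3}{J}\right) = 16 - \left(4 - \frac{12}{J}\right) = 12 + \frac{12}{J}$)
$18 \left(y + s{\left(3 \right)}\right) \left(\left(-1\right) 0\right) = 18 \left(-18 + \left(12 + \frac{12}{3}\right)\right) \left(\left(-1\right) 0\right) = 18 \left(-18 + \left(12 + 12 \cdot \frac{1}{3}\right)\right) 0 = 18 \left(-18 + \left(12 + 4\right)\right) 0 = 18 \left(-18 + 16\right) 0 = 18 \left(-2\right) 0 = \left(-36\right) 0 = 0$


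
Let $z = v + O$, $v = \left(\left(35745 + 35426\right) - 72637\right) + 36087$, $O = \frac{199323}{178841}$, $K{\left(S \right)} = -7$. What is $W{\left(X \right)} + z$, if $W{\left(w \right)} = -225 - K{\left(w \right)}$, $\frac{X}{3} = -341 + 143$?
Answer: $\frac{6152866246}{178841} \approx 34404.0$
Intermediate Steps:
$O = \frac{199323}{178841}$ ($O = 199323 \cdot \frac{1}{178841} = \frac{199323}{178841} \approx 1.1145$)
$v = 34621$ ($v = \left(71171 - 72637\right) + 36087 = -1466 + 36087 = 34621$)
$X = -594$ ($X = 3 \left(-341 + 143\right) = 3 \left(-198\right) = -594$)
$z = \frac{6191853584}{178841}$ ($z = 34621 + \frac{199323}{178841} = \frac{6191853584}{178841} \approx 34622.0$)
$W{\left(w \right)} = -218$ ($W{\left(w \right)} = -225 - -7 = -225 + 7 = -218$)
$W{\left(X \right)} + z = -218 + \frac{6191853584}{178841} = \frac{6152866246}{178841}$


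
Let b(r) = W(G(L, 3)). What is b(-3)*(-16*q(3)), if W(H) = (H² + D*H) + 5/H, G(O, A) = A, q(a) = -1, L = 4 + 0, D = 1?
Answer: 656/3 ≈ 218.67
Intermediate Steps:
L = 4
W(H) = H + H² + 5/H (W(H) = (H² + 1*H) + 5/H = (H² + H) + 5/H = (H + H²) + 5/H = H + H² + 5/H)
b(r) = 41/3 (b(r) = 3 + 3² + 5/3 = 3 + 9 + 5*(⅓) = 3 + 9 + 5/3 = 41/3)
b(-3)*(-16*q(3)) = 41*(-16*(-1))/3 = (41/3)*16 = 656/3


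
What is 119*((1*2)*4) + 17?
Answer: 969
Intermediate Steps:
119*((1*2)*4) + 17 = 119*(2*4) + 17 = 119*8 + 17 = 952 + 17 = 969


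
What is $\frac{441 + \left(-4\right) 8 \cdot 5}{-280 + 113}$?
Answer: $- \frac{281}{167} \approx -1.6826$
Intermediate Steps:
$\frac{441 + \left(-4\right) 8 \cdot 5}{-280 + 113} = \frac{441 - 160}{-167} = \left(441 - 160\right) \left(- \frac{1}{167}\right) = 281 \left(- \frac{1}{167}\right) = - \frac{281}{167}$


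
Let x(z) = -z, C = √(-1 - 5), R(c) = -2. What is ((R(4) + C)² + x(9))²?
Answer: 25 + 88*I*√6 ≈ 25.0 + 215.56*I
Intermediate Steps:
C = I*√6 (C = √(-6) = I*√6 ≈ 2.4495*I)
((R(4) + C)² + x(9))² = ((-2 + I*√6)² - 1*9)² = ((-2 + I*√6)² - 9)² = (-9 + (-2 + I*√6)²)²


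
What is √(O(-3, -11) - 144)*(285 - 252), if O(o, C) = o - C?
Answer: 66*I*√34 ≈ 384.84*I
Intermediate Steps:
√(O(-3, -11) - 144)*(285 - 252) = √((-3 - 1*(-11)) - 144)*(285 - 252) = √((-3 + 11) - 144)*33 = √(8 - 144)*33 = √(-136)*33 = (2*I*√34)*33 = 66*I*√34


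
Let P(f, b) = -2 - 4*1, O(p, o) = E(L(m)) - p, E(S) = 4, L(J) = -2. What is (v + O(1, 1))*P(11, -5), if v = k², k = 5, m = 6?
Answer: -168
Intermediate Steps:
O(p, o) = 4 - p
v = 25 (v = 5² = 25)
P(f, b) = -6 (P(f, b) = -2 - 4 = -6)
(v + O(1, 1))*P(11, -5) = (25 + (4 - 1*1))*(-6) = (25 + (4 - 1))*(-6) = (25 + 3)*(-6) = 28*(-6) = -168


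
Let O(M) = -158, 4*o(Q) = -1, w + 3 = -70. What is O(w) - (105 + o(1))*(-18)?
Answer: 3455/2 ≈ 1727.5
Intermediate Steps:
w = -73 (w = -3 - 70 = -73)
o(Q) = -¼ (o(Q) = (¼)*(-1) = -¼)
O(w) - (105 + o(1))*(-18) = -158 - (105 - ¼)*(-18) = -158 - 419*(-18)/4 = -158 - 1*(-3771/2) = -158 + 3771/2 = 3455/2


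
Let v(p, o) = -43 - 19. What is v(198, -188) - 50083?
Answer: -50145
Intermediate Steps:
v(p, o) = -62
v(198, -188) - 50083 = -62 - 50083 = -50145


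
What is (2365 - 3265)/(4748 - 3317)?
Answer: -100/159 ≈ -0.62893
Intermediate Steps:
(2365 - 3265)/(4748 - 3317) = -900/1431 = -900*1/1431 = -100/159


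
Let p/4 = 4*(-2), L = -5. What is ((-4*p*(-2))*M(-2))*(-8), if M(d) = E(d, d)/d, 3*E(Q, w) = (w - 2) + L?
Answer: 3072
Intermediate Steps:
E(Q, w) = -7/3 + w/3 (E(Q, w) = ((w - 2) - 5)/3 = ((-2 + w) - 5)/3 = (-7 + w)/3 = -7/3 + w/3)
M(d) = (-7/3 + d/3)/d
p = -32 (p = 4*(4*(-2)) = 4*(-8) = -32)
((-4*p*(-2))*M(-2))*(-8) = ((-4*(-32)*(-2))*((⅓)*(-7 - 2)/(-2)))*(-8) = ((128*(-2))*((⅓)*(-½)*(-9)))*(-8) = -256*3/2*(-8) = -384*(-8) = 3072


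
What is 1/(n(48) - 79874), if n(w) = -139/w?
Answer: -48/3834091 ≈ -1.2519e-5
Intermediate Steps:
1/(n(48) - 79874) = 1/(-139/48 - 79874) = 1/(-3834091/48) = -48/3834091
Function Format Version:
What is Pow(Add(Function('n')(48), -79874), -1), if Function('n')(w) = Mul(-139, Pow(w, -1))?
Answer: Rational(-48, 3834091) ≈ -1.2519e-5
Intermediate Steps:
Pow(Add(Function('n')(48), -79874), -1) = Pow(Add(Mul(-139, Pow(48, -1)), -79874), -1) = Pow(Add(Mul(-139, Rational(1, 48)), -79874), -1) = Pow(Add(Rational(-139, 48), -79874), -1) = Pow(Rational(-3834091, 48), -1) = Rational(-48, 3834091)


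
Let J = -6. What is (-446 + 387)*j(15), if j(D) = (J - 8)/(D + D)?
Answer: 413/15 ≈ 27.533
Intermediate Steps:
j(D) = -7/D (j(D) = (-6 - 8)/(D + D) = -14*1/(2*D) = -7/D)
(-446 + 387)*j(15) = (-446 + 387)*(-7/15) = -(-413)/15 = -59*(-7/15) = 413/15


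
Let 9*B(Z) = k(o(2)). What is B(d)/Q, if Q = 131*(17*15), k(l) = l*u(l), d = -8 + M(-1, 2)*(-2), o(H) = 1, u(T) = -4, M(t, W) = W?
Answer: -4/300645 ≈ -1.3305e-5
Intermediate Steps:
d = -12 (d = -8 + 2*(-2) = -8 - 4 = -12)
k(l) = -4*l (k(l) = l*(-4) = -4*l)
B(Z) = -4/9 (B(Z) = (-4*1)/9 = (⅑)*(-4) = -4/9)
Q = 33405 (Q = 131*255 = 33405)
B(d)/Q = -4/9/33405 = -4/9*1/33405 = -4/300645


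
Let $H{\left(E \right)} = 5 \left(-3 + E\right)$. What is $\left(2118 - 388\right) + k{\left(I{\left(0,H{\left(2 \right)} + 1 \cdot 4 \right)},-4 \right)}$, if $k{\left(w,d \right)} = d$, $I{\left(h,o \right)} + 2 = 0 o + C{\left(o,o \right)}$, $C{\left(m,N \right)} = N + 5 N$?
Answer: $1726$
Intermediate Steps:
$H{\left(E \right)} = -15 + 5 E$
$C{\left(m,N \right)} = 6 N$
$I{\left(h,o \right)} = -2 + 6 o$ ($I{\left(h,o \right)} = -2 + \left(0 o + 6 o\right) = -2 + \left(0 + 6 o\right) = -2 + 6 o$)
$\left(2118 - 388\right) + k{\left(I{\left(0,H{\left(2 \right)} + 1 \cdot 4 \right)},-4 \right)} = \left(2118 - 388\right) - 4 = 1730 - 4 = 1726$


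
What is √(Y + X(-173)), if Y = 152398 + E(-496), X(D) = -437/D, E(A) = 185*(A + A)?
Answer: I*√931374737/173 ≈ 176.41*I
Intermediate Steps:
E(A) = 370*A (E(A) = 185*(2*A) = 370*A)
Y = -31122 (Y = 152398 + 370*(-496) = 152398 - 183520 = -31122)
√(Y + X(-173)) = √(-31122 - 437/(-173)) = √(-31122 - 437*(-1/173)) = √(-31122 + 437/173) = √(-5383669/173) = I*√931374737/173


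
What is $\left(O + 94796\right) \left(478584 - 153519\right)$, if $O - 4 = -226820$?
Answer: $-42915081300$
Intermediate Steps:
$O = -226816$ ($O = 4 - 226820 = -226816$)
$\left(O + 94796\right) \left(478584 - 153519\right) = \left(-226816 + 94796\right) \left(478584 - 153519\right) = - 132020 \left(478584 - 153519\right) = \left(-132020\right) 325065 = -42915081300$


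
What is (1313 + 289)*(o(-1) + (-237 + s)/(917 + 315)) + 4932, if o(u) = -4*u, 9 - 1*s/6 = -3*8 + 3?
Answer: 6939783/616 ≈ 11266.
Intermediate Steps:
s = 180 (s = 54 - 6*(-3*8 + 3) = 54 - 6*(-24 + 3) = 54 - 6*(-21) = 54 + 126 = 180)
(1313 + 289)*(o(-1) + (-237 + s)/(917 + 315)) + 4932 = (1313 + 289)*(-4*(-1) + (-237 + 180)/(917 + 315)) + 4932 = 1602*(4 - 57/1232) + 4932 = 1602*(4871/1232) + 4932 = 3901671/616 + 4932 = 6939783/616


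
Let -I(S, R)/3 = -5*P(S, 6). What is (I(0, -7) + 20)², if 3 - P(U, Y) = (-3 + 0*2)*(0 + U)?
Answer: 4225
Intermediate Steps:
P(U, Y) = 3 + 3*U (P(U, Y) = 3 - (-3 + 0*2)*(0 + U) = 3 - (-3 + 0)*U = 3 - (-3)*U = 3 + 3*U)
I(S, R) = 45 + 45*S (I(S, R) = -(-15)*(3 + 3*S) = -3*(-15 - 15*S) = 45 + 45*S)
(I(0, -7) + 20)² = ((45 + 45*0) + 20)² = ((45 + 0) + 20)² = (45 + 20)² = 65² = 4225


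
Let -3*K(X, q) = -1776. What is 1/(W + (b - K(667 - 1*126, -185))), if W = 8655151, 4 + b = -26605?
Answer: 1/8627950 ≈ 1.1590e-7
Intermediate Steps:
K(X, q) = 592 (K(X, q) = -⅓*(-1776) = 592)
b = -26609 (b = -4 - 26605 = -26609)
1/(W + (b - K(667 - 1*126, -185))) = 1/(8655151 + (-26609 - 1*592)) = 1/(8655151 + (-26609 - 592)) = 1/(8655151 - 27201) = 1/8627950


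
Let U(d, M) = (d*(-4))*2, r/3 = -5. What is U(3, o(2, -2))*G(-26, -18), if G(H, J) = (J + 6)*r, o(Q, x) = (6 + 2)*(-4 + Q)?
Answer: -4320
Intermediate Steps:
r = -15 (r = 3*(-5) = -15)
o(Q, x) = -32 + 8*Q (o(Q, x) = 8*(-4 + Q) = -32 + 8*Q)
G(H, J) = -90 - 15*J (G(H, J) = (J + 6)*(-15) = (6 + J)*(-15) = -90 - 15*J)
U(d, M) = -8*d (U(d, M) = -4*d*2 = -8*d)
U(3, o(2, -2))*G(-26, -18) = (-8*3)*(-90 - 15*(-18)) = -24*(-90 + 270) = -24*180 = -4320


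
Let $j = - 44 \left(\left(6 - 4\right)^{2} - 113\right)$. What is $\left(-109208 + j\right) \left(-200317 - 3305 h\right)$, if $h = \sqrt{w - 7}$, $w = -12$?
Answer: $20915498604 + 345081660 i \sqrt{19} \approx 2.0915 \cdot 10^{10} + 1.5042 \cdot 10^{9} i$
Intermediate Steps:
$j = 4796$ ($j = - 44 \left(2^{2} - 113\right) = - 44 \left(4 - 113\right) = \left(-44\right) \left(-109\right) = 4796$)
$h = i \sqrt{19}$ ($h = \sqrt{-12 - 7} = \sqrt{-19} = i \sqrt{19} \approx 4.3589 i$)
$\left(-109208 + j\right) \left(-200317 - 3305 h\right) = \left(-109208 + 4796\right) \left(-200317 - 3305 i \sqrt{19}\right) = - 104412 \left(-200317 - 3305 i \sqrt{19}\right) = 20915498604 + 345081660 i \sqrt{19}$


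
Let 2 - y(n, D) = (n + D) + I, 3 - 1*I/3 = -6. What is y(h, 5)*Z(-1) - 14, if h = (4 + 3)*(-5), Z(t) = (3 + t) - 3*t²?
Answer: -19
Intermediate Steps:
Z(t) = 3 + t - 3*t²
I = 27 (I = 9 - 3*(-6) = 9 + 18 = 27)
h = -35 (h = 7*(-5) = -35)
y(n, D) = -25 - D - n (y(n, D) = 2 - ((n + D) + 27) = 2 - ((D + n) + 27) = 2 - (27 + D + n) = 2 + (-27 - D - n) = -25 - D - n)
y(h, 5)*Z(-1) - 14 = (-25 - 1*5 - 1*(-35))*(3 - 1 - 3*(-1)²) - 14 = (-25 - 5 + 35)*(3 - 1 - 3*1) - 14 = 5*(3 - 1 - 3) - 14 = 5*(-1) - 14 = -5 - 14 = -19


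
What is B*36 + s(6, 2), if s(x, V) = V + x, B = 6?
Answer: 224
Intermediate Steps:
B*36 + s(6, 2) = 6*36 + (2 + 6) = 216 + 8 = 224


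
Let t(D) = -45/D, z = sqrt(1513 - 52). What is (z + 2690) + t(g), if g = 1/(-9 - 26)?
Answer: 4265 + sqrt(1461) ≈ 4303.2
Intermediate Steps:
z = sqrt(1461) ≈ 38.223
g = -1/35 (g = 1/(-35) = -1/35 ≈ -0.028571)
(z + 2690) + t(g) = (sqrt(1461) + 2690) - 45/(-1/35) = (2690 + sqrt(1461)) - 45*(-35) = (2690 + sqrt(1461)) + 1575 = 4265 + sqrt(1461)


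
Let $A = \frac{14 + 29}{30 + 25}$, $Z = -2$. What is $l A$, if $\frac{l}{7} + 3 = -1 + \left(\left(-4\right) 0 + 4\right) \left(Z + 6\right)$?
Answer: $\frac{3612}{55} \approx 65.673$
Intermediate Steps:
$l = 84$ ($l = -21 + 7 \left(-1 + \left(\left(-4\right) 0 + 4\right) \left(-2 + 6\right)\right) = -21 + 7 \left(-1 + \left(0 + 4\right) 4\right) = -21 + 7 \left(-1 + 4 \cdot 4\right) = -21 + 7 \left(-1 + 16\right) = -21 + 7 \cdot 15 = -21 + 105 = 84$)
$A = \frac{43}{55} \approx 0.78182$
$l A = 84 \cdot \frac{43}{55} = \frac{3612}{55}$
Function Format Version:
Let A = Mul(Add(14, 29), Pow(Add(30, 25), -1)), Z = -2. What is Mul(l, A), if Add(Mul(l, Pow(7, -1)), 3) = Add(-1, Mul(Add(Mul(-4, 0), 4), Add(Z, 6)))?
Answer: Rational(3612, 55) ≈ 65.673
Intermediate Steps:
l = 84 (l = Add(-21, Mul(7, Add(-1, Mul(Add(Mul(-4, 0), 4), Add(-2, 6))))) = Add(-21, Mul(7, Add(-1, Mul(Add(0, 4), 4)))) = Add(-21, Mul(7, Add(-1, Mul(4, 4)))) = Add(-21, Mul(7, Add(-1, 16))) = Add(-21, Mul(7, 15)) = Add(-21, 105) = 84)
A = Rational(43, 55) (A = Mul(43, Pow(55, -1)) = Mul(43, Rational(1, 55)) = Rational(43, 55) ≈ 0.78182)
Mul(l, A) = Mul(84, Rational(43, 55)) = Rational(3612, 55)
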